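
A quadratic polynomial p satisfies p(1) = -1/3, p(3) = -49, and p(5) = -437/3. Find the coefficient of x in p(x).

-1/3

Write p(x) = ax^2 + bx + c. Substituting each data point gives a linear system:
  a + b + c = -1/3
  9a + 3b + c = -49
  25a + 5b + c = -437/3
Solving the system yields a = -6, b = -1/3, c = 6.
So p(x) = -6x^2 - (1/3)x + 6.
The coefficient of x is -1/3.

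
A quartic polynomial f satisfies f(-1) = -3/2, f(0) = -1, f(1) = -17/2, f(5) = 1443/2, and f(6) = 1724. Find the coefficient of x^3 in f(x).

-3

Write f(x) = ax^4 + bx^3 + cx^2 + dx + e. Substituting each data point gives a linear system:
  a - b + c - d + e = -3/2
  e = -1
  a + b + c + d + e = -17/2
  625a + 125b + 25c + 5d + e = 1443/2
  1296a + 216b + 36c + 6d + e = 1724
Solving the system yields a = 2, b = -3, c = -6, d = -1/2, e = -1.
So f(x) = 2x^4 - 3x^3 - 6x^2 - (1/2)x - 1.
The coefficient of x^3 is -3.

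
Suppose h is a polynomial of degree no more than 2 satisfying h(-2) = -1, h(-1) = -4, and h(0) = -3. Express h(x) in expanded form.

Using the Lagrange interpolation formula with nodes -2, -1, 0:
  L_0(x) = (x + 1)x / 2
  L_1(x) = (x + 2)x / -1
  L_2(x) = (x + 2)(x + 1) / 2
Then h(x) = -1·L_0(x) - 4·L_1(x) - 3·L_2(x).
Expanding and collecting terms gives h(x) = 2x² + 3x - 3.
Check: h(0) = -3. ✓

h(x) = 2x^2 + 3x - 3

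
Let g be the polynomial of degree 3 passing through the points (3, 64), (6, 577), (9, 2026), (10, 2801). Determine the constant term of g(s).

1

Write g(s) = as^3 + bs^2 + cs + d. Substituting each data point gives a linear system:
  27a + 9b + 3c + d = 64
  216a + 36b + 6c + d = 577
  729a + 81b + 9c + d = 2026
  1000a + 100b + 10c + d = 2801
Solving the system yields a = 3, b = -2, c = 0, d = 1.
So g(s) = 3s^3 - 2s^2 + 1.
The constant term is 1.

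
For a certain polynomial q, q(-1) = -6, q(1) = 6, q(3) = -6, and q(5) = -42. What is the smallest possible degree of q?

Forward differences of the values at x = -1, 1, 3, 5:
  q  : -6  6  -6  -42
  Δ  : 12  -12  -36
  Δ^2: -24  -24
  Δ^3: 0
The second differences are constant (-24) and nonzero, while all higher differences vanish, so the minimal degree is 2.

2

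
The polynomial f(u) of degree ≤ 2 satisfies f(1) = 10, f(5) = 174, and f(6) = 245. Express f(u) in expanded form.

f(u) = 6u^2 + 5u - 1

Write f(u) = au^2 + bu + c. Substituting each data point gives a linear system:
  a + b + c = 10
  25a + 5b + c = 174
  36a + 6b + c = 245
Solving the system yields a = 6, b = 5, c = -1.
So f(u) = 6u^2 + 5u - 1.
Check: f(5) = 174. ✓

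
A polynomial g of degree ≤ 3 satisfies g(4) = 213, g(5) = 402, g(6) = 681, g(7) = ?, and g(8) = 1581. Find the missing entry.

On equispaced nodes a degree-3 polynomial has vanishing fourth forward difference, so
  g(4) - 4·g(5) + 6·g(6) - 4·g(7) + g(8) = 0.
Substituting the known values and solving for g(7):
  -4·g(7) = -4272
  g(7) = 1068.

1068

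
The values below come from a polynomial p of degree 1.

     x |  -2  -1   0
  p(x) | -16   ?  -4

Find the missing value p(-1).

The 2 known points determine the degree-1 polynomial uniquely.
Write p(x) = ax + b. Substituting each data point gives a linear system:
  -2a + b = -16
  b = -4
Solving the system yields a = 6, b = -4.
So p(x) = 6x - 4.
Then p(-1) = -10.

-10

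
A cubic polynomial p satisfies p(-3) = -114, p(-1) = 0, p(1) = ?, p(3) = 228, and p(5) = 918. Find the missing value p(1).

On equispaced nodes a degree-3 polynomial has vanishing fourth forward difference, so
  p(-3) - 4·p(-1) + 6·p(1) - 4·p(3) + p(5) = 0.
Substituting the known values and solving for p(1):
  6·p(1) = 108
  p(1) = 18.

18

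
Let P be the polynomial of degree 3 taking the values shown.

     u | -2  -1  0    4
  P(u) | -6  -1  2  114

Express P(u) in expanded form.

Using the Lagrange interpolation formula with nodes -2, -1, 0, 4:
  L_0(u) = (u + 1)u(u - 4) / -12
  L_1(u) = (u + 2)u(u - 4) / 5
  L_2(u) = (u + 2)(u + 1)(u - 4) / -8
  L_3(u) = (u + 2)(u + 1)u / 120
Then P(u) = -6·L_0(u) - 1·L_1(u) + 2·L_2(u) + 114·L_3(u).
Expanding and collecting terms gives P(u) = u^3 + 2u^2 + 4u + 2.
Check: P(0) = 2. ✓

P(u) = u^3 + 2u^2 + 4u + 2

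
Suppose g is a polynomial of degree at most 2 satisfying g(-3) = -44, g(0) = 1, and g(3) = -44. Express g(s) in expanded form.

g(s) = -5s^2 + 1

Write g(s) = as^2 + bs + c. Substituting each data point gives a linear system:
  9a - 3b + c = -44
  c = 1
  9a + 3b + c = -44
Solving the system yields a = -5, b = 0, c = 1.
So g(s) = -5s^2 + 1.
Check: g(3) = -44. ✓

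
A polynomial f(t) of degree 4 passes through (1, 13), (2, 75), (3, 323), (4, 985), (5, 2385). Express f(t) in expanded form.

Write f(t) = at^4 + bt^3 + ct^2 + dt + e. Substituting each data point gives a linear system:
  a + b + c + d + e = 13
  16a + 8b + 4c + 2d + e = 75
  81a + 27b + 9c + 3d + e = 323
  256a + 64b + 16c + 4d + e = 985
  625a + 125b + 25c + 5d + e = 2385
Solving the system yields a = 4, b = -2, c = 5, d = 1, e = 5.
So f(t) = 4t⁴ - 2t³ + 5t² + t + 5.
Check: f(4) = 985. ✓

f(t) = 4t^4 - 2t^3 + 5t^2 + t + 5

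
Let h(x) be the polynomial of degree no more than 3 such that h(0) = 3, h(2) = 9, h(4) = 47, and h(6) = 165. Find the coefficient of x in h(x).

Write h(x) = ax^3 + bx^2 + cx + d. Substituting each data point gives a linear system:
  d = 3
  8a + 4b + 2c + d = 9
  64a + 16b + 4c + d = 47
  216a + 36b + 6c + d = 165
Solving the system yields a = 1, b = -2, c = 3, d = 3.
So h(x) = x^3 - 2x^2 + 3x + 3.
The coefficient of x is 3.

3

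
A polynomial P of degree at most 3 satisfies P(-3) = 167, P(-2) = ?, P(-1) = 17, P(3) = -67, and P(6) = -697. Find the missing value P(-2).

The 4 known points determine the degree-3 polynomial uniquely.
Write P(u) = au^3 + bu^2 + cu + d. Substituting each data point gives a linear system:
  -27a + 9b - 3c + d = 167
  -a + b - c + d = 17
  27a + 9b + 3c + d = -67
  216a + 36b + 6c + d = -697
Solving the system yields a = -4, b = 5, c = -3, d = 5.
So P(u) = -4u^3 + 5u^2 - 3u + 5.
Then P(-2) = 63.

63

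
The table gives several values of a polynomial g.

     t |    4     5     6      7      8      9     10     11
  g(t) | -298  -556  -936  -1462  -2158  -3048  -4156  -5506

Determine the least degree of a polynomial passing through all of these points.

3

Forward differences of the values at t = 4, 5, 6, 7, 8, 9, 10, 11:
  g  : -298  -556  -936  -1462  -2158  -3048  -4156  -5506
  Δ  : -258  -380  -526  -696  -890  -1108  -1350
  Δ^2: -122  -146  -170  -194  -218  -242
  Δ^3: -24  -24  -24  -24  -24
  Δ^4: 0  0  0  0
  Δ^5: 0  0  0
  Δ^6: 0  0
  Δ^7: 0
The third differences are constant (-24) and nonzero, while all higher differences vanish, so the minimal degree is 3.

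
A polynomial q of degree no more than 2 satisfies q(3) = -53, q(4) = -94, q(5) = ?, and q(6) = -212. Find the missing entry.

-147

The 3 known points determine the degree-2 polynomial uniquely.
Write q(x) = ax^2 + bx + c. Substituting each data point gives a linear system:
  9a + 3b + c = -53
  16a + 4b + c = -94
  36a + 6b + c = -212
Solving the system yields a = -6, b = 1, c = -2.
So q(x) = -6x² + x - 2.
Then q(5) = -147.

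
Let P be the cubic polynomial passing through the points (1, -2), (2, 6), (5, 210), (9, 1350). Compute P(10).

1870

Using the Lagrange interpolation formula with nodes 1, 2, 5, 9:
  L_0(n) = (n - 2)(n - 5)(n - 9) / -32
  L_1(n) = (n - 1)(n - 5)(n - 9) / 21
  L_2(n) = (n - 1)(n - 2)(n - 9) / -48
  L_3(n) = (n - 1)(n - 2)(n - 5) / 224
Then P(n) = -2·L_0(n) + 6·L_1(n) + 210·L_2(n) + 1350·L_3(n).
Expanding and collecting terms gives P(n) = 2n³ - n² - 3n.
Evaluating at n = 10: P(10) = 1870.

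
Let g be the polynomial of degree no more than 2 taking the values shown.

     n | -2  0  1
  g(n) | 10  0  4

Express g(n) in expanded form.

Write g(n) = an^2 + bn + c. Substituting each data point gives a linear system:
  4a - 2b + c = 10
  c = 0
  a + b + c = 4
Solving the system yields a = 3, b = 1, c = 0.
So g(n) = 3n^2 + n.
Check: g(0) = 0. ✓

g(n) = 3n^2 + n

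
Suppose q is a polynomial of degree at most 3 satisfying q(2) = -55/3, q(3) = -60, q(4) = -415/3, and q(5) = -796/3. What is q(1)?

Using the Lagrange interpolation formula with nodes 2, 3, 4, 5:
  L_0(n) = (n - 3)(n - 4)(n - 5) / -6
  L_1(n) = (n - 2)(n - 4)(n - 5) / 2
  L_2(n) = (n - 2)(n - 3)(n - 5) / -2
  L_3(n) = (n - 2)(n - 3)(n - 4) / 6
Then q(n) = -55/3·L_0(n) - 60·L_1(n) - 415/3·L_2(n) - 796/3·L_3(n).
Expanding and collecting terms gives q(n) = -2n^3 - (1/3)n^2 - 2n + 3.
Evaluating at n = 1: q(1) = -4/3.

-4/3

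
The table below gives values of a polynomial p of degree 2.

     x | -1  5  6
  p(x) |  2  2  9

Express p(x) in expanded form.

Write p(x) = ax^2 + bx + c. Substituting each data point gives a linear system:
  a - b + c = 2
  25a + 5b + c = 2
  36a + 6b + c = 9
Solving the system yields a = 1, b = -4, c = -3.
So p(x) = x² - 4x - 3.
Check: p(6) = 9. ✓

p(x) = x^2 - 4x - 3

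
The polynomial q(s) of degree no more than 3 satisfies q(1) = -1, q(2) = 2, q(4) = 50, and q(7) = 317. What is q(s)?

q(s) = s^3 - 4s + 2

Using the Lagrange interpolation formula with nodes 1, 2, 4, 7:
  L_0(s) = (s - 2)(s - 4)(s - 7) / -18
  L_1(s) = (s - 1)(s - 4)(s - 7) / 10
  L_2(s) = (s - 1)(s - 2)(s - 7) / -18
  L_3(s) = (s - 1)(s - 2)(s - 4) / 90
Then q(s) = -1·L_0(s) + 2·L_1(s) + 50·L_2(s) + 317·L_3(s).
Expanding and collecting terms gives q(s) = s^3 - 4s + 2.
Check: q(1) = -1. ✓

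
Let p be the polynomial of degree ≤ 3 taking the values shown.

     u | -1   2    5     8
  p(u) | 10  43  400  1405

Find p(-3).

8

Using the Lagrange interpolation formula with nodes -1, 2, 5, 8:
  L_0(u) = (u - 2)(u - 5)(u - 8) / -162
  L_1(u) = (u + 1)(u - 5)(u - 8) / 54
  L_2(u) = (u + 1)(u - 2)(u - 8) / -54
  L_3(u) = (u + 1)(u - 2)(u - 5) / 162
Then p(u) = 10·L_0(u) + 43·L_1(u) + 400·L_2(u) + 1405·L_3(u).
Expanding and collecting terms gives p(u) = 2u^3 + 6u^2 - u + 5.
Evaluating at u = -3: p(-3) = 8.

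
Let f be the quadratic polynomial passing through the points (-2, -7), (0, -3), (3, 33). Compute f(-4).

5

Using the Lagrange interpolation formula with nodes -2, 0, 3:
  L_0(x) = x(x - 3) / 10
  L_1(x) = (x + 2)(x - 3) / -6
  L_2(x) = (x + 2)x / 15
Then f(x) = -7·L_0(x) - 3·L_1(x) + 33·L_2(x).
Expanding and collecting terms gives f(x) = 2x² + 6x - 3.
Evaluating at x = -4: f(-4) = 5.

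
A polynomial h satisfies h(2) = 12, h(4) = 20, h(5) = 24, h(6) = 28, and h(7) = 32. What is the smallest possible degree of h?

1

Divided differences on the nodes 2, 4, 5, 6, 7:
  order 0: 12  20  24  28  32
  order 1: 4  4  4  4
  order 2: 0  0  0
  order 3: 0  0
  order 4: 0
The order-1 divided differences are all 4 (nonzero) and every higher order vanishes, so the data lies on a polynomial of degree exactly 1.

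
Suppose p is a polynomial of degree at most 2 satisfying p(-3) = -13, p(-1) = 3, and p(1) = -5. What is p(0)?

2

Using the Lagrange interpolation formula with nodes -3, -1, 1:
  L_0(t) = (t + 1)(t - 1) / 8
  L_1(t) = (t + 3)(t - 1) / -4
  L_2(t) = (t + 3)(t + 1) / 8
Then p(t) = -13·L_0(t) + 3·L_1(t) - 5·L_2(t).
Expanding and collecting terms gives p(t) = -3t^2 - 4t + 2.
Evaluating at t = 0: p(0) = 2.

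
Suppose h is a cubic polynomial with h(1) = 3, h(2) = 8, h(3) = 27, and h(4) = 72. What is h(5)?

Forward differences of the values at s = 1, 2, 3, 4:
  h  : 3  8  27  72
  Δ  : 5  19  45
  Δ^2: 14  26
  Δ^3: 12
The third differences are constant, confirming degree 3.
Interpolating (Newton forward form) and evaluating at s = 5 gives h(5) = 155.

155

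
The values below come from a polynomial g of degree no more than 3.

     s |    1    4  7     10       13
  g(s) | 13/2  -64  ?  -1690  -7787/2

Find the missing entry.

-1043/2

On equispaced nodes a degree-3 polynomial has vanishing fourth forward difference, so
  g(1) - 4·g(4) + 6·g(7) - 4·g(10) + g(13) = 0.
Substituting the known values and solving for g(7):
  6·g(7) = -3129
  g(7) = -1043/2.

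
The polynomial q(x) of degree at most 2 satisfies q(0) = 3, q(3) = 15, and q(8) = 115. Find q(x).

Using the Lagrange interpolation formula with nodes 0, 3, 8:
  L_0(x) = (x - 3)(x - 8) / 24
  L_1(x) = x(x - 8) / -15
  L_2(x) = x(x - 3) / 40
Then q(x) = 3·L_0(x) + 15·L_1(x) + 115·L_2(x).
Expanding and collecting terms gives q(x) = 2x^2 - 2x + 3.
Check: q(0) = 3. ✓

q(x) = 2x^2 - 2x + 3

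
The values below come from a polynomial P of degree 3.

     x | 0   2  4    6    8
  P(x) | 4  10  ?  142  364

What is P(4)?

The 4 known points determine the degree-3 polynomial uniquely.
Write P(x) = ax^3 + bx^2 + cx + d. Substituting each data point gives a linear system:
  d = 4
  8a + 4b + 2c + d = 10
  216a + 36b + 6c + d = 142
  512a + 64b + 8c + d = 364
Solving the system yields a = 1, b = -3, c = 5, d = 4.
So P(x) = x³ - 3x² + 5x + 4.
Then P(4) = 40.

40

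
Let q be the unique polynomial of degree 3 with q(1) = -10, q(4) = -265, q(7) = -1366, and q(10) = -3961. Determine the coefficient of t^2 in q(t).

1

Write q(t) = at^3 + bt^2 + ct + d. Substituting each data point gives a linear system:
  a + b + c + d = -10
  64a + 16b + 4c + d = -265
  343a + 49b + 7c + d = -1366
  1000a + 100b + 10c + d = -3961
Solving the system yields a = -4, b = 1, c = -6, d = -1.
So q(t) = -4t³ + t² - 6t - 1.
The coefficient of t^2 is 1.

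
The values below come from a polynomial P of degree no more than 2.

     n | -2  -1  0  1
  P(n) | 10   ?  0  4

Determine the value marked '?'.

The 3 known points determine the degree-2 polynomial uniquely.
Write P(n) = an^2 + bn + c. Substituting each data point gives a linear system:
  4a - 2b + c = 10
  c = 0
  a + b + c = 4
Solving the system yields a = 3, b = 1, c = 0.
So P(n) = 3n^2 + n.
Then P(-1) = 2.

2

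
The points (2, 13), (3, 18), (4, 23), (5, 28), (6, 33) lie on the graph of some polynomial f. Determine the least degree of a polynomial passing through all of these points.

Forward differences of the values at n = 2, 3, 4, 5, 6:
  f  : 13  18  23  28  33
  Δ  : 5  5  5  5
  Δ^2: 0  0  0
  Δ^3: 0  0
  Δ^4: 0
The first differences are constant (5) and nonzero, while all higher differences vanish, so the minimal degree is 1.

1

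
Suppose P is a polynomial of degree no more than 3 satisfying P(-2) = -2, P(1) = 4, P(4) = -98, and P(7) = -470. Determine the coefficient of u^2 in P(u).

Write P(u) = au^3 + bu^2 + cu + d. Substituting each data point gives a linear system:
  -8a + 4b - 2c + d = -2
  a + b + c + d = 4
  64a + 16b + 4c + d = -98
  343a + 49b + 7c + d = -470
Solving the system yields a = -1, b = -3, c = 2, d = 6.
So P(u) = -u^3 - 3u^2 + 2u + 6.
The coefficient of u^2 is -3.

-3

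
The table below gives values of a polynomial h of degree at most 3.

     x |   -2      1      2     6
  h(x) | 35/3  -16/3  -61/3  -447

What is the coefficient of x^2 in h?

Write h(x) = ax^3 + bx^2 + cx + d. Substituting each data point gives a linear system:
  -8a + 4b - 2c + d = 35/3
  a + b + c + d = -16/3
  8a + 4b + 2c + d = -61/3
  216a + 36b + 6c + d = -447
Solving the system yields a = -2, b = -1/3, c = 0, d = -3.
So h(x) = -2x^3 - (1/3)x^2 - 3.
The coefficient of x^2 is -1/3.

-1/3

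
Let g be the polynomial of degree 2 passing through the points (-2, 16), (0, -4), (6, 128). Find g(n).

Write g(n) = an^2 + bn + c. Substituting each data point gives a linear system:
  4a - 2b + c = 16
  c = -4
  36a + 6b + c = 128
Solving the system yields a = 4, b = -2, c = -4.
So g(n) = 4n² - 2n - 4.
Check: g(0) = -4. ✓

g(n) = 4n^2 - 2n - 4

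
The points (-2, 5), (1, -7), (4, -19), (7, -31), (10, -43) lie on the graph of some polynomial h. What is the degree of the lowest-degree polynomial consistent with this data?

1

Forward differences of the values at n = -2, 1, 4, 7, 10:
  h  : 5  -7  -19  -31  -43
  Δ  : -12  -12  -12  -12
  Δ^2: 0  0  0
  Δ^3: 0  0
  Δ^4: 0
The first differences are constant (-12) and nonzero, while all higher differences vanish, so the minimal degree is 1.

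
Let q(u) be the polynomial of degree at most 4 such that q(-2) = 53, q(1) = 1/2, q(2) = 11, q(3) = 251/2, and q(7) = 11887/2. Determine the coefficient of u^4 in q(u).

Write q(u) = au^4 + bu^3 + cu^2 + du + e. Substituting each data point gives a linear system:
  16a - 8b + 4c - 2d + e = 53
  a + b + c + d + e = 1/2
  16a + 8b + 4c + 2d + e = 11
  81a + 27b + 9c + 3d + e = 251/2
  2401a + 343b + 49c + 7d + e = 11887/2
Solving the system yields a = 3, b = -3, c = -5, d = 3/2, e = 4.
So q(u) = 3u⁴ - 3u³ - 5u² + (3/2)u + 4.
The leading coefficient is 3.

3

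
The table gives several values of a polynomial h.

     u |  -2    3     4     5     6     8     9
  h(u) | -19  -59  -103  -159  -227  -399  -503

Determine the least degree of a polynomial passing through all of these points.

2

Divided differences on the nodes -2, 3, 4, 5, 6, 8, 9:
  order 0: -19  -59  -103  -159  -227  -399  -503
  order 1: -8  -44  -56  -68  -86  -104
  order 2: -6  -6  -6  -6  -6
  order 3: 0  0  0  0
  order 4: 0  0  0
  order 5: 0  0
  order 6: 0
The order-2 divided differences are all -6 (nonzero) and every higher order vanishes, so the data lies on a polynomial of degree exactly 2.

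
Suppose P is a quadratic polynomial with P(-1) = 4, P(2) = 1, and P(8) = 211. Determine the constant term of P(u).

-5

Write P(u) = au^2 + bu + c. Substituting each data point gives a linear system:
  a - b + c = 4
  4a + 2b + c = 1
  64a + 8b + c = 211
Solving the system yields a = 4, b = -5, c = -5.
So P(u) = 4u^2 - 5u - 5.
The constant term is -5.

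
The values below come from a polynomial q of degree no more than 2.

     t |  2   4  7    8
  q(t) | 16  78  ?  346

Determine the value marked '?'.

261

The 3 known points determine the degree-2 polynomial uniquely.
Write q(t) = at^2 + bt + c. Substituting each data point gives a linear system:
  4a + 2b + c = 16
  16a + 4b + c = 78
  64a + 8b + c = 346
Solving the system yields a = 6, b = -5, c = 2.
So q(t) = 6t^2 - 5t + 2.
Then q(7) = 261.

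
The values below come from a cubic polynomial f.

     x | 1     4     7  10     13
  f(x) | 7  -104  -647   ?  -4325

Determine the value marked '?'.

On equispaced nodes a degree-3 polynomial has vanishing fourth forward difference, so
  f(1) - 4·f(4) + 6·f(7) - 4·f(10) + f(13) = 0.
Substituting the known values and solving for f(10):
  -4·f(10) = 7784
  f(10) = -1946.

-1946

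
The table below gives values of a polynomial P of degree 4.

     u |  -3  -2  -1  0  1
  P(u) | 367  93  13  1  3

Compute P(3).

Forward differences of the values at u = -3, -2, -1, 0, 1:
  P  : 367  93  13  1  3
  Δ  : -274  -80  -12  2
  Δ^2: 194  68  14
  Δ^3: -126  -54
  Δ^4: 72
The fourth differences are constant, confirming degree 4.
Interpolating (Newton forward form) and evaluating at u = 3 gives P(3) = 193.

193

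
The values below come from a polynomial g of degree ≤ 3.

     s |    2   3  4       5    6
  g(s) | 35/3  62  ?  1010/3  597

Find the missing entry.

On equispaced nodes a degree-3 polynomial has vanishing fourth forward difference, so
  g(2) - 4·g(3) + 6·g(4) - 4·g(5) + g(6) = 0.
Substituting the known values and solving for g(4):
  6·g(4) = 986
  g(4) = 493/3.

493/3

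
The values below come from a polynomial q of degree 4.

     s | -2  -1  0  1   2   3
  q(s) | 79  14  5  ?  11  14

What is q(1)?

On equispaced nodes a degree-4 polynomial has vanishing fifth forward difference, so
  - q(-2) + 5·q(-1) - 10·q(0) + 10·q(1) - 5·q(2) + q(3) = 0.
Substituting the known values and solving for q(1):
  10·q(1) = 100
  q(1) = 10.

10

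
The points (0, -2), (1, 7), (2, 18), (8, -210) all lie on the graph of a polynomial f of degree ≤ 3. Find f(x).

Write f(x) = ax^3 + bx^2 + cx + d. Substituting each data point gives a linear system:
  d = -2
  a + b + c + d = 7
  8a + 4b + 2c + d = 18
  512a + 64b + 8c + d = -210
Solving the system yields a = -1, b = 4, c = 6, d = -2.
So f(x) = -x³ + 4x² + 6x - 2.
Check: f(8) = -210. ✓

f(x) = -x^3 + 4x^2 + 6x - 2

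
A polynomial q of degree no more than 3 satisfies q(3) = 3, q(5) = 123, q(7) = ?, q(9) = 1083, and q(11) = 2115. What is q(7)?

451

On equispaced nodes a degree-3 polynomial has vanishing fourth forward difference, so
  q(3) - 4·q(5) + 6·q(7) - 4·q(9) + q(11) = 0.
Substituting the known values and solving for q(7):
  6·q(7) = 2706
  q(7) = 451.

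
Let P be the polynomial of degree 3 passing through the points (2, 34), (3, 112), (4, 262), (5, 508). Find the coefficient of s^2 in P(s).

Write P(s) = as^3 + bs^2 + cs + d. Substituting each data point gives a linear system:
  8a + 4b + 2c + d = 34
  27a + 9b + 3c + d = 112
  64a + 16b + 4c + d = 262
  125a + 25b + 5c + d = 508
Solving the system yields a = 4, b = 0, c = 2, d = -2.
So P(s) = 4s^3 + 2s - 2.
The coefficient of s^2 is 0.

0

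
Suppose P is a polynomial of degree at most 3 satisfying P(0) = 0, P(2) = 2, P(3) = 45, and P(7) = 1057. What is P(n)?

P(n) = 4n^3 - 6n^2 - 3n

Write P(n) = an^3 + bn^2 + cn + d. Substituting each data point gives a linear system:
  d = 0
  8a + 4b + 2c + d = 2
  27a + 9b + 3c + d = 45
  343a + 49b + 7c + d = 1057
Solving the system yields a = 4, b = -6, c = -3, d = 0.
So P(n) = 4n³ - 6n² - 3n.
Check: P(2) = 2. ✓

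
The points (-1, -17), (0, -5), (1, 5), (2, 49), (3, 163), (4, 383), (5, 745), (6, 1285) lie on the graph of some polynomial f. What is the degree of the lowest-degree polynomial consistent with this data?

3

Forward differences of the values at t = -1, 0, 1, 2, 3, 4, 5, 6:
  f  : -17  -5  5  49  163  383  745  1285
  Δ  : 12  10  44  114  220  362  540
  Δ^2: -2  34  70  106  142  178
  Δ^3: 36  36  36  36  36
  Δ^4: 0  0  0  0
  Δ^5: 0  0  0
  Δ^6: 0  0
  Δ^7: 0
The third differences are constant (36) and nonzero, while all higher differences vanish, so the minimal degree is 3.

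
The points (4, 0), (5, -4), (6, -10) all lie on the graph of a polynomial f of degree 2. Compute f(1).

Using the Lagrange interpolation formula with nodes 4, 5, 6:
  L_0(u) = (u - 5)(u - 6) / 2
  L_1(u) = (u - 4)(u - 6) / -1
  L_2(u) = (u - 4)(u - 5) / 2
Then f(u) = 0·L_0(u) - 4·L_1(u) - 10·L_2(u).
Expanding and collecting terms gives f(u) = -u² + 5u - 4.
Evaluating at u = 1: f(1) = 0.

0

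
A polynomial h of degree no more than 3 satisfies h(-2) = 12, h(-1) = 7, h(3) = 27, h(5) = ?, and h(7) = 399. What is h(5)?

The 4 known points determine the degree-3 polynomial uniquely.
Write h(t) = at^3 + bt^2 + ct + d. Substituting each data point gives a linear system:
  -8a + 4b - 2c + d = 12
  -a + b - c + d = 7
  27a + 9b + 3c + d = 27
  343a + 49b + 7c + d = 399
Solving the system yields a = 1, b = 2, c = -6, d = 0.
So h(t) = t³ + 2t² - 6t.
Then h(5) = 145.

145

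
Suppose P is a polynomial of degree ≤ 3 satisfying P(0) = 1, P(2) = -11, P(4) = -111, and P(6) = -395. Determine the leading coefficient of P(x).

Write P(x) = ax^3 + bx^2 + cx + d. Substituting each data point gives a linear system:
  d = 1
  8a + 4b + 2c + d = -11
  64a + 16b + 4c + d = -111
  216a + 36b + 6c + d = -395
Solving the system yields a = -2, b = 1, c = 0, d = 1.
So P(x) = -2x³ + x² + 1.
The leading coefficient is -2.

-2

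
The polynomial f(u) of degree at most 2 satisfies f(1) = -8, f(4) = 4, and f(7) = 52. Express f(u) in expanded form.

Write f(u) = au^2 + bu + c. Substituting each data point gives a linear system:
  a + b + c = -8
  16a + 4b + c = 4
  49a + 7b + c = 52
Solving the system yields a = 2, b = -6, c = -4.
So f(u) = 2u^2 - 6u - 4.
Check: f(1) = -8. ✓

f(u) = 2u^2 - 6u - 4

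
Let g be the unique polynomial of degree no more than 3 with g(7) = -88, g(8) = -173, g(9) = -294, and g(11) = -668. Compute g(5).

-2

Write g(s) = as^3 + bs^2 + cs + d. Substituting each data point gives a linear system:
  343a + 49b + 7c + d = -88
  512a + 64b + 8c + d = -173
  729a + 81b + 9c + d = -294
  1331a + 121b + 11c + d = -668
Solving the system yields a = -1, b = 6, c = -6, d = 3.
So g(s) = -s^3 + 6s^2 - 6s + 3.
Then g(5) = -2.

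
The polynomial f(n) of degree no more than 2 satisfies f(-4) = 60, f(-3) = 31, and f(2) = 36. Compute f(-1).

Using the Lagrange interpolation formula with nodes -4, -3, 2:
  L_0(n) = (n + 3)(n - 2) / 6
  L_1(n) = (n + 4)(n - 2) / -5
  L_2(n) = (n + 4)(n + 3) / 30
Then f(n) = 60·L_0(n) + 31·L_1(n) + 36·L_2(n).
Expanding and collecting terms gives f(n) = 5n² + 6n + 4.
Evaluating at n = -1: f(-1) = 3.

3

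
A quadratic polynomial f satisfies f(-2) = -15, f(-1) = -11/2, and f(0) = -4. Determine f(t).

f(t) = -4t^2 - (5/2)t - 4

Using the Lagrange interpolation formula with nodes -2, -1, 0:
  L_0(t) = (t + 1)t / 2
  L_1(t) = (t + 2)t / -1
  L_2(t) = (t + 2)(t + 1) / 2
Then f(t) = -15·L_0(t) - 11/2·L_1(t) - 4·L_2(t).
Expanding and collecting terms gives f(t) = -4t² - (5/2)t - 4.
Check: f(-1) = -11/2. ✓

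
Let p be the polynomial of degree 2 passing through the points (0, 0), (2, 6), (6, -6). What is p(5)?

Write p(t) = at^2 + bt + c. Substituting each data point gives a linear system:
  c = 0
  4a + 2b + c = 6
  36a + 6b + c = -6
Solving the system yields a = -1, b = 5, c = 0.
So p(t) = -t² + 5t.
Then p(5) = 0.

0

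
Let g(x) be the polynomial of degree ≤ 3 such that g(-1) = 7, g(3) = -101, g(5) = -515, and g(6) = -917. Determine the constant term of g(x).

-5

Write g(x) = ax^3 + bx^2 + cx + d. Substituting each data point gives a linear system:
  -a + b - c + d = 7
  27a + 9b + 3c + d = -101
  125a + 25b + 5c + d = -515
  216a + 36b + 6c + d = -917
Solving the system yields a = -5, b = 5, c = -2, d = -5.
So g(x) = -5x^3 + 5x^2 - 2x - 5.
The constant term is -5.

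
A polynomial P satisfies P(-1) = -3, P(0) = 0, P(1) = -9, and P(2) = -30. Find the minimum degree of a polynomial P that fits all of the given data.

2

Forward differences of the values at n = -1, 0, 1, 2:
  P  : -3  0  -9  -30
  Δ  : 3  -9  -21
  Δ^2: -12  -12
  Δ^3: 0
The second differences are constant (-12) and nonzero, while all higher differences vanish, so the minimal degree is 2.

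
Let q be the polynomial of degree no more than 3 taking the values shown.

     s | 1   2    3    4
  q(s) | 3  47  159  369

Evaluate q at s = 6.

Using the Lagrange interpolation formula with nodes 1, 2, 3, 4:
  L_0(s) = (s - 2)(s - 3)(s - 4) / -6
  L_1(s) = (s - 1)(s - 3)(s - 4) / 2
  L_2(s) = (s - 1)(s - 2)(s - 4) / -2
  L_3(s) = (s - 1)(s - 2)(s - 3) / 6
Then q(s) = 3·L_0(s) + 47·L_1(s) + 159·L_2(s) + 369·L_3(s).
Expanding and collecting terms gives q(s) = 5s^3 + 4s^2 - 3s - 3.
Evaluating at s = 6: q(6) = 1203.

1203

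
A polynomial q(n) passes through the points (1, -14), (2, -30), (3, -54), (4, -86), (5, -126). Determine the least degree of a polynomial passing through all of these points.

2

Forward differences of the values at n = 1, 2, 3, 4, 5:
  q  : -14  -30  -54  -86  -126
  Δ  : -16  -24  -32  -40
  Δ^2: -8  -8  -8
  Δ^3: 0  0
  Δ^4: 0
The second differences are constant (-8) and nonzero, while all higher differences vanish, so the minimal degree is 2.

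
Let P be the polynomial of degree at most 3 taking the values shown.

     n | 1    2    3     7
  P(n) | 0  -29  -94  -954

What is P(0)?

Write P(n) = an^3 + bn^2 + cn + d. Substituting each data point gives a linear system:
  a + b + c + d = 0
  8a + 4b + 2c + d = -29
  27a + 9b + 3c + d = -94
  343a + 49b + 7c + d = -954
Solving the system yields a = -2, b = -6, c = 3, d = 5.
So P(n) = -2n³ - 6n² + 3n + 5.
Then P(0) = 5.

5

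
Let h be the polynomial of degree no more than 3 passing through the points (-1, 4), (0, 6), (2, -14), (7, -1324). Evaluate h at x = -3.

96

Using the Lagrange interpolation formula with nodes -1, 0, 2, 7:
  L_0(x) = x(x - 2)(x - 7) / -24
  L_1(x) = (x + 1)(x - 2)(x - 7) / 14
  L_2(x) = (x + 1)x(x - 7) / -30
  L_3(x) = (x + 1)x(x - 2) / 280
Then h(x) = 4·L_0(x) + 6·L_1(x) - 14·L_2(x) - 1324·L_3(x).
Expanding and collecting terms gives h(x) = -4x³ + 6x + 6.
Evaluating at x = -3: h(-3) = 96.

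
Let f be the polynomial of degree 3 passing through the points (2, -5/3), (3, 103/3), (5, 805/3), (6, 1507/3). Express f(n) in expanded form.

Using the Lagrange interpolation formula with nodes 2, 3, 5, 6:
  L_0(n) = (n - 3)(n - 5)(n - 6) / -12
  L_1(n) = (n - 2)(n - 5)(n - 6) / 6
  L_2(n) = (n - 2)(n - 3)(n - 6) / -6
  L_3(n) = (n - 2)(n - 3)(n - 5) / 12
Then f(n) = -5/3·L_0(n) + 103/3·L_1(n) + 805/3·L_2(n) + 1507/3·L_3(n).
Expanding and collecting terms gives f(n) = 3n³ - 3n² - 6n - 5/3.
Check: f(5) = 805/3. ✓

f(n) = 3n^3 - 3n^2 - 6n - 5/3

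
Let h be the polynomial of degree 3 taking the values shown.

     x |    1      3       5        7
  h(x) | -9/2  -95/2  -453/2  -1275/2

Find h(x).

Write h(x) = ax^3 + bx^2 + cx + d. Substituting each data point gives a linear system:
  a + b + c + d = -9/2
  27a + 9b + 3c + d = -95/2
  125a + 25b + 5c + d = -453/2
  343a + 49b + 7c + d = -1275/2
Solving the system yields a = -2, b = 1, c = 1/2, d = -4.
So h(x) = -2x^3 + x^2 + (1/2)x - 4.
Check: h(7) = -1275/2. ✓

h(x) = -2x^3 + x^2 + (1/2)x - 4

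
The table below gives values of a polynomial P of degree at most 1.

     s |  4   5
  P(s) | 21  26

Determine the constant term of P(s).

Write P(s) = as + b. Substituting each data point gives a linear system:
  4a + b = 21
  5a + b = 26
Solving the system yields a = 5, b = 1.
So P(s) = 5s + 1.
The constant term is 1.

1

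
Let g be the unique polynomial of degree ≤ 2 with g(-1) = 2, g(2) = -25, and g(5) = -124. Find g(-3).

-20

Write g(n) = an^2 + bn + c. Substituting each data point gives a linear system:
  a - b + c = 2
  4a + 2b + c = -25
  25a + 5b + c = -124
Solving the system yields a = -4, b = -5, c = 1.
So g(n) = -4n^2 - 5n + 1.
Then g(-3) = -20.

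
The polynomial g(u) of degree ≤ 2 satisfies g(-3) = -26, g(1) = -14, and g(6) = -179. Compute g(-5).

-80

Using the Lagrange interpolation formula with nodes -3, 1, 6:
  L_0(u) = (u - 1)(u - 6) / 36
  L_1(u) = (u + 3)(u - 6) / -20
  L_2(u) = (u + 3)(u - 1) / 45
Then g(u) = -26·L_0(u) - 14·L_1(u) - 179·L_2(u).
Expanding and collecting terms gives g(u) = -4u^2 - 5u - 5.
Evaluating at u = -5: g(-5) = -80.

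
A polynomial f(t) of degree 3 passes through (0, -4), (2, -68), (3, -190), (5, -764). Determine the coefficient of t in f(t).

-2

Write f(t) = at^3 + bt^2 + ct + d. Substituting each data point gives a linear system:
  d = -4
  8a + 4b + 2c + d = -68
  27a + 9b + 3c + d = -190
  125a + 25b + 5c + d = -764
Solving the system yields a = -5, b = -5, c = -2, d = -4.
So f(t) = -5t³ - 5t² - 2t - 4.
The coefficient of t is -2.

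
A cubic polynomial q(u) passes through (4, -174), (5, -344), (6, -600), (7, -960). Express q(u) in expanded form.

q(u) = -3u^3 + 2u^2 - 5u + 6

Write q(u) = au^3 + bu^2 + cu + d. Substituting each data point gives a linear system:
  64a + 16b + 4c + d = -174
  125a + 25b + 5c + d = -344
  216a + 36b + 6c + d = -600
  343a + 49b + 7c + d = -960
Solving the system yields a = -3, b = 2, c = -5, d = 6.
So q(u) = -3u^3 + 2u^2 - 5u + 6.
Check: q(6) = -600. ✓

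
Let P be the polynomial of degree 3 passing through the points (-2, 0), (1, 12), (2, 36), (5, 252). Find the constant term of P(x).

2

Write P(x) = ax^3 + bx^2 + cx + d. Substituting each data point gives a linear system:
  -8a + 4b - 2c + d = 0
  a + b + c + d = 12
  8a + 4b + 2c + d = 36
  125a + 25b + 5c + d = 252
Solving the system yields a = 1, b = 4, c = 5, d = 2.
So P(x) = x³ + 4x² + 5x + 2.
The constant term is 2.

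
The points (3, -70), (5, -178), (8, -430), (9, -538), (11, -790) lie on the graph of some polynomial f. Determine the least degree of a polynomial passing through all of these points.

2

Divided differences on the nodes 3, 5, 8, 9, 11:
  order 0: -70  -178  -430  -538  -790
  order 1: -54  -84  -108  -126
  order 2: -6  -6  -6
  order 3: 0  0
  order 4: 0
The order-2 divided differences are all -6 (nonzero) and every higher order vanishes, so the data lies on a polynomial of degree exactly 2.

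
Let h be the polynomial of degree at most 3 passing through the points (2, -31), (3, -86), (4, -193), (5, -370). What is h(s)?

Write h(s) = as^3 + bs^2 + cs + d. Substituting each data point gives a linear system:
  8a + 4b + 2c + d = -31
  27a + 9b + 3c + d = -86
  64a + 16b + 4c + d = -193
  125a + 25b + 5c + d = -370
Solving the system yields a = -3, b = 1, c = -3, d = -5.
So h(s) = -3s³ + s² - 3s - 5.
Check: h(2) = -31. ✓

h(s) = -3s^3 + s^2 - 3s - 5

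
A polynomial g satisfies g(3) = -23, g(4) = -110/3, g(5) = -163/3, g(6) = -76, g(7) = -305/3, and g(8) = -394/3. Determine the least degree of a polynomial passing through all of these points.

2

Forward differences of the values at u = 3, 4, 5, 6, 7, 8:
  g  : -23  -110/3  -163/3  -76  -305/3  -394/3
  Δ  : -41/3  -53/3  -65/3  -77/3  -89/3
  Δ^2: -4  -4  -4  -4
  Δ^3: 0  0  0
  Δ^4: 0  0
  Δ^5: 0
The second differences are constant (-4) and nonzero, while all higher differences vanish, so the minimal degree is 2.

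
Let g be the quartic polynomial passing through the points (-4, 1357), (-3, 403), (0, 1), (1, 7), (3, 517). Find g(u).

Write g(u) = au^4 + bu^3 + cu^2 + du + e. Substituting each data point gives a linear system:
  256a - 64b + 16c - 4d + e = 1357
  81a - 27b + 9c - 3d + e = 403
  e = 1
  a + b + c + d + e = 7
  81a + 27b + 9c + 3d + e = 517
Solving the system yields a = 6, b = 2, c = -3, d = 1, e = 1.
So g(u) = 6u⁴ + 2u³ - 3u² + u + 1.
Check: g(-4) = 1357. ✓

g(u) = 6u^4 + 2u^3 - 3u^2 + u + 1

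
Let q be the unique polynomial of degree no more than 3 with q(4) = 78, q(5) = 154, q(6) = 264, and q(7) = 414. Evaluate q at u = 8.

Forward differences of the values at u = 4, 5, 6, 7:
  q  : 78  154  264  414
  Δ  : 76  110  150
  Δ^2: 34  40
  Δ^3: 6
The third differences are constant, confirming degree 3.
Interpolating (Newton forward form) and evaluating at u = 8 gives q(8) = 610.

610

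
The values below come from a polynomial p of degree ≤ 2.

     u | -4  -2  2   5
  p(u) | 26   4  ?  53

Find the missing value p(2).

The 3 known points determine the degree-2 polynomial uniquely.
Write p(u) = au^2 + bu + c. Substituting each data point gives a linear system:
  16a - 4b + c = 26
  4a - 2b + c = 4
  25a + 5b + c = 53
Solving the system yields a = 2, b = 1, c = -2.
So p(u) = 2u² + u - 2.
Then p(2) = 8.

8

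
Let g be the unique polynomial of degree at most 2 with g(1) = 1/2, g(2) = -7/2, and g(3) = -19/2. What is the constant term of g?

Write g(s) = as^2 + bs + c. Substituting each data point gives a linear system:
  a + b + c = 1/2
  4a + 2b + c = -7/2
  9a + 3b + c = -19/2
Solving the system yields a = -1, b = -1, c = 5/2.
So g(s) = -s^2 - s + 5/2.
The constant term is 5/2.

5/2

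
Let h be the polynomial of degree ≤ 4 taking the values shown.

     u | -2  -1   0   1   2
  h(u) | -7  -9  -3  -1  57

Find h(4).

941

Using the Lagrange interpolation formula with nodes -2, -1, 0, 1, 2:
  L_0(u) = (u + 1)u(u - 1)(u - 2) / 24
  L_1(u) = (u + 2)u(u - 1)(u - 2) / -6
  L_2(u) = (u + 2)(u + 1)(u - 1)(u - 2) / 4
  L_3(u) = (u + 2)(u + 1)u(u - 2) / -6
  L_4(u) = (u + 2)(u + 1)u(u - 1) / 24
Then h(u) = -7·L_0(u) - 9·L_1(u) - 3·L_2(u) - 1·L_3(u) + 57·L_4(u).
Expanding and collecting terms gives h(u) = 3u⁴ + 4u³ - 5u² - 3.
Evaluating at u = 4: h(4) = 941.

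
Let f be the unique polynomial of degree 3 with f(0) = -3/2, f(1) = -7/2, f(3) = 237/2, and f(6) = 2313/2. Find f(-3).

-351/2

Using the Lagrange interpolation formula with nodes 0, 1, 3, 6:
  L_0(t) = (t - 1)(t - 3)(t - 6) / -18
  L_1(t) = t(t - 3)(t - 6) / 10
  L_2(t) = t(t - 1)(t - 6) / -18
  L_3(t) = t(t - 1)(t - 3) / 90
Then f(t) = -3/2·L_0(t) - 7/2·L_1(t) + 237/2·L_2(t) + 2313/2·L_3(t).
Expanding and collecting terms gives f(t) = 6t^3 - 3t^2 - 5t - 3/2.
Evaluating at t = -3: f(-3) = -351/2.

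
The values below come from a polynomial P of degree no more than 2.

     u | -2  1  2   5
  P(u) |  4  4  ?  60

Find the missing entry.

The 3 known points determine the degree-2 polynomial uniquely.
Write P(u) = au^2 + bu + c. Substituting each data point gives a linear system:
  4a - 2b + c = 4
  a + b + c = 4
  25a + 5b + c = 60
Solving the system yields a = 2, b = 2, c = 0.
So P(u) = 2u^2 + 2u.
Then P(2) = 12.

12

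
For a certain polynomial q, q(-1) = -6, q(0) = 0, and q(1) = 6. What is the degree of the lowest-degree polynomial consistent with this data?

Forward differences of the values at x = -1, 0, 1:
  q  : -6  0  6
  Δ  : 6  6
  Δ^2: 0
The first differences are constant (6) and nonzero, while all higher differences vanish, so the minimal degree is 1.

1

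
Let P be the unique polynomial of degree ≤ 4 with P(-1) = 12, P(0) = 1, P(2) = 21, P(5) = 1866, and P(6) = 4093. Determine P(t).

P(t) = 4t^4 - 5t^3 - 2t + 1

Write P(t) = at^4 + bt^3 + ct^2 + dt + e. Substituting each data point gives a linear system:
  a - b + c - d + e = 12
  e = 1
  16a + 8b + 4c + 2d + e = 21
  625a + 125b + 25c + 5d + e = 1866
  1296a + 216b + 36c + 6d + e = 4093
Solving the system yields a = 4, b = -5, c = 0, d = -2, e = 1.
So P(t) = 4t⁴ - 5t³ - 2t + 1.
Check: P(5) = 1866. ✓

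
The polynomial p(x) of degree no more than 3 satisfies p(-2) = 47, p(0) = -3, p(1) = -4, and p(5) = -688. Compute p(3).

Write p(x) = ax^3 + bx^2 + cx + d. Substituting each data point gives a linear system:
  -8a + 4b - 2c + d = 47
  d = -3
  a + b + c + d = -4
  125a + 25b + 5c + d = -688
Solving the system yields a = -6, b = 2, c = 3, d = -3.
So p(x) = -6x³ + 2x² + 3x - 3.
Then p(3) = -138.

-138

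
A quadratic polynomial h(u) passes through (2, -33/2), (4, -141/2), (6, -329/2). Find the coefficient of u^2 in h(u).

-5

Write h(u) = au^2 + bu + c. Substituting each data point gives a linear system:
  4a + 2b + c = -33/2
  16a + 4b + c = -141/2
  36a + 6b + c = -329/2
Solving the system yields a = -5, b = 3, c = -5/2.
So h(u) = -5u^2 + 3u - 5/2.
The leading coefficient is -5.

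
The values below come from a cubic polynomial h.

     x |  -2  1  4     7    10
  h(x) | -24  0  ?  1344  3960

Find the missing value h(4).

The 4 known points determine the degree-3 polynomial uniquely.
Write h(x) = ax^3 + bx^2 + cx + d. Substituting each data point gives a linear system:
  -8a + 4b - 2c + d = -24
  a + b + c + d = 0
  343a + 49b + 7c + d = 1344
  1000a + 100b + 10c + d = 3960
Solving the system yields a = 4, b = 0, c = -4, d = 0.
So h(x) = 4x^3 - 4x.
Then h(4) = 240.

240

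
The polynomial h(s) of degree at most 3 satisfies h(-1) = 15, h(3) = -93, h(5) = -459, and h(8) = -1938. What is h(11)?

-5109

Using the Lagrange interpolation formula with nodes -1, 3, 5, 8:
  L_0(s) = (s - 3)(s - 5)(s - 8) / -216
  L_1(s) = (s + 1)(s - 5)(s - 8) / 40
  L_2(s) = (s + 1)(s - 3)(s - 8) / -36
  L_3(s) = (s + 1)(s - 3)(s - 5) / 135
Then h(s) = 15·L_0(s) - 93·L_1(s) - 459·L_2(s) - 1938·L_3(s).
Expanding and collecting terms gives h(s) = -4s^3 + 2s^2 - 3s + 6.
Evaluating at s = 11: h(11) = -5109.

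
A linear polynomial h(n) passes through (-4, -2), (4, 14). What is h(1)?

8

Write h(n) = an + b. Substituting each data point gives a linear system:
  -4a + b = -2
  4a + b = 14
Solving the system yields a = 2, b = 6.
So h(n) = 2n + 6.
Then h(1) = 8.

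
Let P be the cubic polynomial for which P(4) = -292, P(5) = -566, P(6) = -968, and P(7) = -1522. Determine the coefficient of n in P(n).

6

Write P(n) = an^3 + bn^2 + cn + d. Substituting each data point gives a linear system:
  64a + 16b + 4c + d = -292
  125a + 25b + 5c + d = -566
  216a + 36b + 6c + d = -968
  343a + 49b + 7c + d = -1522
Solving the system yields a = -4, b = -4, c = 6, d = 4.
So P(n) = -4n^3 - 4n^2 + 6n + 4.
The coefficient of n is 6.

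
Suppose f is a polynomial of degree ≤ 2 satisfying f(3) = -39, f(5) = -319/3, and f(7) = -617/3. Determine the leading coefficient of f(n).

Write f(n) = an^2 + bn + c. Substituting each data point gives a linear system:
  9a + 3b + c = -39
  25a + 5b + c = -319/3
  49a + 7b + c = -617/3
Solving the system yields a = -4, b = -5/3, c = 2.
So f(n) = -4n² - (5/3)n + 2.
The leading coefficient is -4.

-4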